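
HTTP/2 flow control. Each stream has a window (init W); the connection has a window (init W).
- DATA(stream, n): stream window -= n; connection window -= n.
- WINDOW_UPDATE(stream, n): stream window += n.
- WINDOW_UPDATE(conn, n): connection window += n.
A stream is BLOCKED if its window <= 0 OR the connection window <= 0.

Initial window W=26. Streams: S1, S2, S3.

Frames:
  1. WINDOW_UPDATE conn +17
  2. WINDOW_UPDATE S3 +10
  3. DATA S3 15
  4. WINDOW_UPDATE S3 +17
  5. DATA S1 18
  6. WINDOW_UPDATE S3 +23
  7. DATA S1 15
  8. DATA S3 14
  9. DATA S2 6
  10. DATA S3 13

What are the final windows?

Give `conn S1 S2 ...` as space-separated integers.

Op 1: conn=43 S1=26 S2=26 S3=26 blocked=[]
Op 2: conn=43 S1=26 S2=26 S3=36 blocked=[]
Op 3: conn=28 S1=26 S2=26 S3=21 blocked=[]
Op 4: conn=28 S1=26 S2=26 S3=38 blocked=[]
Op 5: conn=10 S1=8 S2=26 S3=38 blocked=[]
Op 6: conn=10 S1=8 S2=26 S3=61 blocked=[]
Op 7: conn=-5 S1=-7 S2=26 S3=61 blocked=[1, 2, 3]
Op 8: conn=-19 S1=-7 S2=26 S3=47 blocked=[1, 2, 3]
Op 9: conn=-25 S1=-7 S2=20 S3=47 blocked=[1, 2, 3]
Op 10: conn=-38 S1=-7 S2=20 S3=34 blocked=[1, 2, 3]

Answer: -38 -7 20 34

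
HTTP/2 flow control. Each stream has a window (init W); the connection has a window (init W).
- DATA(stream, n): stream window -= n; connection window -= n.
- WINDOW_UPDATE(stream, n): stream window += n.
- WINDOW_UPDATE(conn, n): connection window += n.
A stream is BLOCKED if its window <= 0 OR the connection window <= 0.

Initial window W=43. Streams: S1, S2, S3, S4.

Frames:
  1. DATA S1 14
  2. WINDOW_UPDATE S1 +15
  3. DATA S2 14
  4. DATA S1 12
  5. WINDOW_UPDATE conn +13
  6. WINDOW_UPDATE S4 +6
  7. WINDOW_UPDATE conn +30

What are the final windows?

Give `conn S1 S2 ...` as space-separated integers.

Answer: 46 32 29 43 49

Derivation:
Op 1: conn=29 S1=29 S2=43 S3=43 S4=43 blocked=[]
Op 2: conn=29 S1=44 S2=43 S3=43 S4=43 blocked=[]
Op 3: conn=15 S1=44 S2=29 S3=43 S4=43 blocked=[]
Op 4: conn=3 S1=32 S2=29 S3=43 S4=43 blocked=[]
Op 5: conn=16 S1=32 S2=29 S3=43 S4=43 blocked=[]
Op 6: conn=16 S1=32 S2=29 S3=43 S4=49 blocked=[]
Op 7: conn=46 S1=32 S2=29 S3=43 S4=49 blocked=[]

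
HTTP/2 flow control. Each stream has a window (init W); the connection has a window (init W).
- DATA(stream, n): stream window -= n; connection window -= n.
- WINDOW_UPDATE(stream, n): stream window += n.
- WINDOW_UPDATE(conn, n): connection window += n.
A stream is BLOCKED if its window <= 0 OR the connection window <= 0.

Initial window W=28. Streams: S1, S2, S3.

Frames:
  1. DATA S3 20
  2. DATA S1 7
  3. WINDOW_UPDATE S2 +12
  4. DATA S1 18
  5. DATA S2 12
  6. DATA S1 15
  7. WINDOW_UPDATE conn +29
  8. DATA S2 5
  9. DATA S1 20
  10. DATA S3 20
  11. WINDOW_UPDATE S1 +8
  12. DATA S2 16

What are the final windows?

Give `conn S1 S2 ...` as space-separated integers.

Answer: -76 -24 7 -12

Derivation:
Op 1: conn=8 S1=28 S2=28 S3=8 blocked=[]
Op 2: conn=1 S1=21 S2=28 S3=8 blocked=[]
Op 3: conn=1 S1=21 S2=40 S3=8 blocked=[]
Op 4: conn=-17 S1=3 S2=40 S3=8 blocked=[1, 2, 3]
Op 5: conn=-29 S1=3 S2=28 S3=8 blocked=[1, 2, 3]
Op 6: conn=-44 S1=-12 S2=28 S3=8 blocked=[1, 2, 3]
Op 7: conn=-15 S1=-12 S2=28 S3=8 blocked=[1, 2, 3]
Op 8: conn=-20 S1=-12 S2=23 S3=8 blocked=[1, 2, 3]
Op 9: conn=-40 S1=-32 S2=23 S3=8 blocked=[1, 2, 3]
Op 10: conn=-60 S1=-32 S2=23 S3=-12 blocked=[1, 2, 3]
Op 11: conn=-60 S1=-24 S2=23 S3=-12 blocked=[1, 2, 3]
Op 12: conn=-76 S1=-24 S2=7 S3=-12 blocked=[1, 2, 3]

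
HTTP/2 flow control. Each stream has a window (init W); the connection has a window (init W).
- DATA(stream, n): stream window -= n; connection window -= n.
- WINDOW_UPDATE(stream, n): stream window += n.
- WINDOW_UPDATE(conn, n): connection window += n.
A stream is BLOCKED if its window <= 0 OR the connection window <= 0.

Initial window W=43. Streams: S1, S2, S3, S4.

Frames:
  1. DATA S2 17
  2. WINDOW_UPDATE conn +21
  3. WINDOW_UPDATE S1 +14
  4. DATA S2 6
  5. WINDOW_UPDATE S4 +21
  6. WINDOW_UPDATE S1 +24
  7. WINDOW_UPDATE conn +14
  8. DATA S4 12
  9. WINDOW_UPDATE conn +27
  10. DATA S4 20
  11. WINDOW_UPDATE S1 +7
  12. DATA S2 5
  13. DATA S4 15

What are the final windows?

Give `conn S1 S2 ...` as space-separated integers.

Answer: 30 88 15 43 17

Derivation:
Op 1: conn=26 S1=43 S2=26 S3=43 S4=43 blocked=[]
Op 2: conn=47 S1=43 S2=26 S3=43 S4=43 blocked=[]
Op 3: conn=47 S1=57 S2=26 S3=43 S4=43 blocked=[]
Op 4: conn=41 S1=57 S2=20 S3=43 S4=43 blocked=[]
Op 5: conn=41 S1=57 S2=20 S3=43 S4=64 blocked=[]
Op 6: conn=41 S1=81 S2=20 S3=43 S4=64 blocked=[]
Op 7: conn=55 S1=81 S2=20 S3=43 S4=64 blocked=[]
Op 8: conn=43 S1=81 S2=20 S3=43 S4=52 blocked=[]
Op 9: conn=70 S1=81 S2=20 S3=43 S4=52 blocked=[]
Op 10: conn=50 S1=81 S2=20 S3=43 S4=32 blocked=[]
Op 11: conn=50 S1=88 S2=20 S3=43 S4=32 blocked=[]
Op 12: conn=45 S1=88 S2=15 S3=43 S4=32 blocked=[]
Op 13: conn=30 S1=88 S2=15 S3=43 S4=17 blocked=[]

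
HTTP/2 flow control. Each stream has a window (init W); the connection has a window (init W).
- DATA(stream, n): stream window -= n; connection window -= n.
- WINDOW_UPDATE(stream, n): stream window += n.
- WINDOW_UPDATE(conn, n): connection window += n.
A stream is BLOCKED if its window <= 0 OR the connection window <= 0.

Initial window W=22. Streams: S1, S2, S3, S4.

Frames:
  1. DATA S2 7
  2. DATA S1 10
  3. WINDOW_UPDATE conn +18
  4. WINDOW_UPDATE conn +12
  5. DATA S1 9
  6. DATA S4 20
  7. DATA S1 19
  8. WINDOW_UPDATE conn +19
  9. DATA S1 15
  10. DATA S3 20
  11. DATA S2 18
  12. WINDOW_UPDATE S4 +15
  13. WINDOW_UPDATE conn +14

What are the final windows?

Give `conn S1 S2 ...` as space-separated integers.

Op 1: conn=15 S1=22 S2=15 S3=22 S4=22 blocked=[]
Op 2: conn=5 S1=12 S2=15 S3=22 S4=22 blocked=[]
Op 3: conn=23 S1=12 S2=15 S3=22 S4=22 blocked=[]
Op 4: conn=35 S1=12 S2=15 S3=22 S4=22 blocked=[]
Op 5: conn=26 S1=3 S2=15 S3=22 S4=22 blocked=[]
Op 6: conn=6 S1=3 S2=15 S3=22 S4=2 blocked=[]
Op 7: conn=-13 S1=-16 S2=15 S3=22 S4=2 blocked=[1, 2, 3, 4]
Op 8: conn=6 S1=-16 S2=15 S3=22 S4=2 blocked=[1]
Op 9: conn=-9 S1=-31 S2=15 S3=22 S4=2 blocked=[1, 2, 3, 4]
Op 10: conn=-29 S1=-31 S2=15 S3=2 S4=2 blocked=[1, 2, 3, 4]
Op 11: conn=-47 S1=-31 S2=-3 S3=2 S4=2 blocked=[1, 2, 3, 4]
Op 12: conn=-47 S1=-31 S2=-3 S3=2 S4=17 blocked=[1, 2, 3, 4]
Op 13: conn=-33 S1=-31 S2=-3 S3=2 S4=17 blocked=[1, 2, 3, 4]

Answer: -33 -31 -3 2 17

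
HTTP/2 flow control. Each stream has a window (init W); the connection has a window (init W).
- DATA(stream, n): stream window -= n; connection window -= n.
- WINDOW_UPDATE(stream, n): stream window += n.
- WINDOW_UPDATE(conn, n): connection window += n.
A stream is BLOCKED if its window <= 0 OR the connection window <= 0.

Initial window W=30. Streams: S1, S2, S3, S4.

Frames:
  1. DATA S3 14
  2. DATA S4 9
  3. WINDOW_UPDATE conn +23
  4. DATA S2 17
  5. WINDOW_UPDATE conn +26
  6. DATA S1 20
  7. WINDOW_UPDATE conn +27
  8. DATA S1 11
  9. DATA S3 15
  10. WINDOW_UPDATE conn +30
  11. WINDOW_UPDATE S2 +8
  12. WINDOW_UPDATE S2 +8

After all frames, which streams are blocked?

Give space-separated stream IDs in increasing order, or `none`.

Op 1: conn=16 S1=30 S2=30 S3=16 S4=30 blocked=[]
Op 2: conn=7 S1=30 S2=30 S3=16 S4=21 blocked=[]
Op 3: conn=30 S1=30 S2=30 S3=16 S4=21 blocked=[]
Op 4: conn=13 S1=30 S2=13 S3=16 S4=21 blocked=[]
Op 5: conn=39 S1=30 S2=13 S3=16 S4=21 blocked=[]
Op 6: conn=19 S1=10 S2=13 S3=16 S4=21 blocked=[]
Op 7: conn=46 S1=10 S2=13 S3=16 S4=21 blocked=[]
Op 8: conn=35 S1=-1 S2=13 S3=16 S4=21 blocked=[1]
Op 9: conn=20 S1=-1 S2=13 S3=1 S4=21 blocked=[1]
Op 10: conn=50 S1=-1 S2=13 S3=1 S4=21 blocked=[1]
Op 11: conn=50 S1=-1 S2=21 S3=1 S4=21 blocked=[1]
Op 12: conn=50 S1=-1 S2=29 S3=1 S4=21 blocked=[1]

Answer: S1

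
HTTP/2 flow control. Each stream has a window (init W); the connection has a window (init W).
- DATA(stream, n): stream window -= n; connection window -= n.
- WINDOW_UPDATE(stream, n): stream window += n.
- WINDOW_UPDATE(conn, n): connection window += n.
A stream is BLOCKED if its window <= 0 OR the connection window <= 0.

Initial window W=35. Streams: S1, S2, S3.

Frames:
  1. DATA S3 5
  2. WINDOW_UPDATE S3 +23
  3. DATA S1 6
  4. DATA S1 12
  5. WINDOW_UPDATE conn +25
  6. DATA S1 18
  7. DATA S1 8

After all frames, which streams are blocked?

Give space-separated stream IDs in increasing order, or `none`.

Op 1: conn=30 S1=35 S2=35 S3=30 blocked=[]
Op 2: conn=30 S1=35 S2=35 S3=53 blocked=[]
Op 3: conn=24 S1=29 S2=35 S3=53 blocked=[]
Op 4: conn=12 S1=17 S2=35 S3=53 blocked=[]
Op 5: conn=37 S1=17 S2=35 S3=53 blocked=[]
Op 6: conn=19 S1=-1 S2=35 S3=53 blocked=[1]
Op 7: conn=11 S1=-9 S2=35 S3=53 blocked=[1]

Answer: S1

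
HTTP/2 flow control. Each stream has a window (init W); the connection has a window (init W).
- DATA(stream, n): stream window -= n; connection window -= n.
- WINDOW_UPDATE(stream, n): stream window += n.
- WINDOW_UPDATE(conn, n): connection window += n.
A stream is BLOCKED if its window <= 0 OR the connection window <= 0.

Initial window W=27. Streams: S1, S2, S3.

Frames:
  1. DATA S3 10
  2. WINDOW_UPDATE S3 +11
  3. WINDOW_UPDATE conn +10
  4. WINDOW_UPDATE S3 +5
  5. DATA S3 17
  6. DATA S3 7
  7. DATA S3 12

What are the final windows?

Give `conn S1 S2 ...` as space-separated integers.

Op 1: conn=17 S1=27 S2=27 S3=17 blocked=[]
Op 2: conn=17 S1=27 S2=27 S3=28 blocked=[]
Op 3: conn=27 S1=27 S2=27 S3=28 blocked=[]
Op 4: conn=27 S1=27 S2=27 S3=33 blocked=[]
Op 5: conn=10 S1=27 S2=27 S3=16 blocked=[]
Op 6: conn=3 S1=27 S2=27 S3=9 blocked=[]
Op 7: conn=-9 S1=27 S2=27 S3=-3 blocked=[1, 2, 3]

Answer: -9 27 27 -3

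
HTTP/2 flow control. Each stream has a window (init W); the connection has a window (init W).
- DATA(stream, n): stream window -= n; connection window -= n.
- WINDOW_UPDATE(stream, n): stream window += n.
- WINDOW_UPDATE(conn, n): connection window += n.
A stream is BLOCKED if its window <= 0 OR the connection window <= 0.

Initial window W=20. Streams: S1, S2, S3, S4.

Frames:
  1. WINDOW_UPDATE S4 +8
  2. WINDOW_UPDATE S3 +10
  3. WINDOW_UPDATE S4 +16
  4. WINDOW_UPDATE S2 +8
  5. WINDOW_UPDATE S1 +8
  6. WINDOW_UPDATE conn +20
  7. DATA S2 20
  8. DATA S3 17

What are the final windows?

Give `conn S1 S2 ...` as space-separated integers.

Op 1: conn=20 S1=20 S2=20 S3=20 S4=28 blocked=[]
Op 2: conn=20 S1=20 S2=20 S3=30 S4=28 blocked=[]
Op 3: conn=20 S1=20 S2=20 S3=30 S4=44 blocked=[]
Op 4: conn=20 S1=20 S2=28 S3=30 S4=44 blocked=[]
Op 5: conn=20 S1=28 S2=28 S3=30 S4=44 blocked=[]
Op 6: conn=40 S1=28 S2=28 S3=30 S4=44 blocked=[]
Op 7: conn=20 S1=28 S2=8 S3=30 S4=44 blocked=[]
Op 8: conn=3 S1=28 S2=8 S3=13 S4=44 blocked=[]

Answer: 3 28 8 13 44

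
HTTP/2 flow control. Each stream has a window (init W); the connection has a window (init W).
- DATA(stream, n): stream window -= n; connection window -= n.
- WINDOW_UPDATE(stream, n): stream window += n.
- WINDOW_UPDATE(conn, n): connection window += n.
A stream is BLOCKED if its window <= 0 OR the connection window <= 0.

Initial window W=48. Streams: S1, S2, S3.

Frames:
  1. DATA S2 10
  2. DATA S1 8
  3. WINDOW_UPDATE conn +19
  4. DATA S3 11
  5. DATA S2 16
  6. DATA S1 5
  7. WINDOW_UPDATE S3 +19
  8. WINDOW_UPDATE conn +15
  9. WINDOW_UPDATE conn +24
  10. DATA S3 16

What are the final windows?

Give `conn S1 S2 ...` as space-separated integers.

Op 1: conn=38 S1=48 S2=38 S3=48 blocked=[]
Op 2: conn=30 S1=40 S2=38 S3=48 blocked=[]
Op 3: conn=49 S1=40 S2=38 S3=48 blocked=[]
Op 4: conn=38 S1=40 S2=38 S3=37 blocked=[]
Op 5: conn=22 S1=40 S2=22 S3=37 blocked=[]
Op 6: conn=17 S1=35 S2=22 S3=37 blocked=[]
Op 7: conn=17 S1=35 S2=22 S3=56 blocked=[]
Op 8: conn=32 S1=35 S2=22 S3=56 blocked=[]
Op 9: conn=56 S1=35 S2=22 S3=56 blocked=[]
Op 10: conn=40 S1=35 S2=22 S3=40 blocked=[]

Answer: 40 35 22 40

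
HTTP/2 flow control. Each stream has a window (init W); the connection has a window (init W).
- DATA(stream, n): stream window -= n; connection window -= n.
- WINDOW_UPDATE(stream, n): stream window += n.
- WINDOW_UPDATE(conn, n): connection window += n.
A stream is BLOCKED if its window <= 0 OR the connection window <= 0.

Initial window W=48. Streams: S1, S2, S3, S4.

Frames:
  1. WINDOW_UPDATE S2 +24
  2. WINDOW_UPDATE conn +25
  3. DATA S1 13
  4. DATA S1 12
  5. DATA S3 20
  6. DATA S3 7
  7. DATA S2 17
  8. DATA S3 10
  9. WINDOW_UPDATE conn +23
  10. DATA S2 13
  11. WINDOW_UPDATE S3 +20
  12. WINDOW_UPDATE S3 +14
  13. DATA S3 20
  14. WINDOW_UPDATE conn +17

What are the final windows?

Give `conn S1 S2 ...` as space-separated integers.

Answer: 1 23 42 25 48

Derivation:
Op 1: conn=48 S1=48 S2=72 S3=48 S4=48 blocked=[]
Op 2: conn=73 S1=48 S2=72 S3=48 S4=48 blocked=[]
Op 3: conn=60 S1=35 S2=72 S3=48 S4=48 blocked=[]
Op 4: conn=48 S1=23 S2=72 S3=48 S4=48 blocked=[]
Op 5: conn=28 S1=23 S2=72 S3=28 S4=48 blocked=[]
Op 6: conn=21 S1=23 S2=72 S3=21 S4=48 blocked=[]
Op 7: conn=4 S1=23 S2=55 S3=21 S4=48 blocked=[]
Op 8: conn=-6 S1=23 S2=55 S3=11 S4=48 blocked=[1, 2, 3, 4]
Op 9: conn=17 S1=23 S2=55 S3=11 S4=48 blocked=[]
Op 10: conn=4 S1=23 S2=42 S3=11 S4=48 blocked=[]
Op 11: conn=4 S1=23 S2=42 S3=31 S4=48 blocked=[]
Op 12: conn=4 S1=23 S2=42 S3=45 S4=48 blocked=[]
Op 13: conn=-16 S1=23 S2=42 S3=25 S4=48 blocked=[1, 2, 3, 4]
Op 14: conn=1 S1=23 S2=42 S3=25 S4=48 blocked=[]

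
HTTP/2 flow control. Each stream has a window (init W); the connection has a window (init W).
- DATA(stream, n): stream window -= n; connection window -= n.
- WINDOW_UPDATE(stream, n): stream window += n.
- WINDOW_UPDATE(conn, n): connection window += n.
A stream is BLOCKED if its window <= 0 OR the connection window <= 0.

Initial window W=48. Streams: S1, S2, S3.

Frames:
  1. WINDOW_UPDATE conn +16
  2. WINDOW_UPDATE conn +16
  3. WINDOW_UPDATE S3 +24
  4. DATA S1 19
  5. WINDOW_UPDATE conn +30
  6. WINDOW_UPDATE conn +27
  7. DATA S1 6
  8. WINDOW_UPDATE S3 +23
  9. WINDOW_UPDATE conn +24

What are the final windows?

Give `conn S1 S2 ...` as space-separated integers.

Answer: 136 23 48 95

Derivation:
Op 1: conn=64 S1=48 S2=48 S3=48 blocked=[]
Op 2: conn=80 S1=48 S2=48 S3=48 blocked=[]
Op 3: conn=80 S1=48 S2=48 S3=72 blocked=[]
Op 4: conn=61 S1=29 S2=48 S3=72 blocked=[]
Op 5: conn=91 S1=29 S2=48 S3=72 blocked=[]
Op 6: conn=118 S1=29 S2=48 S3=72 blocked=[]
Op 7: conn=112 S1=23 S2=48 S3=72 blocked=[]
Op 8: conn=112 S1=23 S2=48 S3=95 blocked=[]
Op 9: conn=136 S1=23 S2=48 S3=95 blocked=[]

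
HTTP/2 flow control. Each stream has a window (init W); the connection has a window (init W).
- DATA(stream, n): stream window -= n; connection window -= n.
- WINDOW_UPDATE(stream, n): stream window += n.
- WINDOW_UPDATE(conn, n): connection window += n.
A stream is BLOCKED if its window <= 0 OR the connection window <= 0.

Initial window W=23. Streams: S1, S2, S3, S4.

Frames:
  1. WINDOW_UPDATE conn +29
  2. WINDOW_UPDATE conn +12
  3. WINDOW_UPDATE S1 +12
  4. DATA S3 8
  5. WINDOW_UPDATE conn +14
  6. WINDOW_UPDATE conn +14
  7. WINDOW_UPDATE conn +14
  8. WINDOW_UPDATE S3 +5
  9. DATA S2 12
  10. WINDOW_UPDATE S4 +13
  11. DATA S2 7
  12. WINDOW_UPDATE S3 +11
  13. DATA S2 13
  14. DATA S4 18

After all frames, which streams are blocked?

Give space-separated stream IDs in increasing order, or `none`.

Answer: S2

Derivation:
Op 1: conn=52 S1=23 S2=23 S3=23 S4=23 blocked=[]
Op 2: conn=64 S1=23 S2=23 S3=23 S4=23 blocked=[]
Op 3: conn=64 S1=35 S2=23 S3=23 S4=23 blocked=[]
Op 4: conn=56 S1=35 S2=23 S3=15 S4=23 blocked=[]
Op 5: conn=70 S1=35 S2=23 S3=15 S4=23 blocked=[]
Op 6: conn=84 S1=35 S2=23 S3=15 S4=23 blocked=[]
Op 7: conn=98 S1=35 S2=23 S3=15 S4=23 blocked=[]
Op 8: conn=98 S1=35 S2=23 S3=20 S4=23 blocked=[]
Op 9: conn=86 S1=35 S2=11 S3=20 S4=23 blocked=[]
Op 10: conn=86 S1=35 S2=11 S3=20 S4=36 blocked=[]
Op 11: conn=79 S1=35 S2=4 S3=20 S4=36 blocked=[]
Op 12: conn=79 S1=35 S2=4 S3=31 S4=36 blocked=[]
Op 13: conn=66 S1=35 S2=-9 S3=31 S4=36 blocked=[2]
Op 14: conn=48 S1=35 S2=-9 S3=31 S4=18 blocked=[2]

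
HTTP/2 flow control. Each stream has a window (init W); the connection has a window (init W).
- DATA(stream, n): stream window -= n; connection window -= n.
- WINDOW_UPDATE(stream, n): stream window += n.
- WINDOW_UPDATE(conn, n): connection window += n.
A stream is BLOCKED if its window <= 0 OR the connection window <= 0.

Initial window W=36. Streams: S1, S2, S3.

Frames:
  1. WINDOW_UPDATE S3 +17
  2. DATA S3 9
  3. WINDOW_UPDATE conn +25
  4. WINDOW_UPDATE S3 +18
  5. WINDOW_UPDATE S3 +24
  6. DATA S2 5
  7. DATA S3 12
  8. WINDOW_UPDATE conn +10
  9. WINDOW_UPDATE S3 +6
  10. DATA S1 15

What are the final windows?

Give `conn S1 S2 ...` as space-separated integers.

Answer: 30 21 31 80

Derivation:
Op 1: conn=36 S1=36 S2=36 S3=53 blocked=[]
Op 2: conn=27 S1=36 S2=36 S3=44 blocked=[]
Op 3: conn=52 S1=36 S2=36 S3=44 blocked=[]
Op 4: conn=52 S1=36 S2=36 S3=62 blocked=[]
Op 5: conn=52 S1=36 S2=36 S3=86 blocked=[]
Op 6: conn=47 S1=36 S2=31 S3=86 blocked=[]
Op 7: conn=35 S1=36 S2=31 S3=74 blocked=[]
Op 8: conn=45 S1=36 S2=31 S3=74 blocked=[]
Op 9: conn=45 S1=36 S2=31 S3=80 blocked=[]
Op 10: conn=30 S1=21 S2=31 S3=80 blocked=[]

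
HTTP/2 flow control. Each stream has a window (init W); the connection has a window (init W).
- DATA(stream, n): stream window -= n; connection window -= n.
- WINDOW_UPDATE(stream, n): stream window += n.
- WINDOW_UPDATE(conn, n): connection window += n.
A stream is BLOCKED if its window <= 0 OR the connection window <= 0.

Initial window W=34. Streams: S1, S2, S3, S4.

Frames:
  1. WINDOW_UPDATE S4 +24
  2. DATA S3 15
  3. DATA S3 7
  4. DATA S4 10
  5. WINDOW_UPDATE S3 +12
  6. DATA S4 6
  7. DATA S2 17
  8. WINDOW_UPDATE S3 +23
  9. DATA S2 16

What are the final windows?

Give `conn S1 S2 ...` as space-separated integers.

Answer: -37 34 1 47 42

Derivation:
Op 1: conn=34 S1=34 S2=34 S3=34 S4=58 blocked=[]
Op 2: conn=19 S1=34 S2=34 S3=19 S4=58 blocked=[]
Op 3: conn=12 S1=34 S2=34 S3=12 S4=58 blocked=[]
Op 4: conn=2 S1=34 S2=34 S3=12 S4=48 blocked=[]
Op 5: conn=2 S1=34 S2=34 S3=24 S4=48 blocked=[]
Op 6: conn=-4 S1=34 S2=34 S3=24 S4=42 blocked=[1, 2, 3, 4]
Op 7: conn=-21 S1=34 S2=17 S3=24 S4=42 blocked=[1, 2, 3, 4]
Op 8: conn=-21 S1=34 S2=17 S3=47 S4=42 blocked=[1, 2, 3, 4]
Op 9: conn=-37 S1=34 S2=1 S3=47 S4=42 blocked=[1, 2, 3, 4]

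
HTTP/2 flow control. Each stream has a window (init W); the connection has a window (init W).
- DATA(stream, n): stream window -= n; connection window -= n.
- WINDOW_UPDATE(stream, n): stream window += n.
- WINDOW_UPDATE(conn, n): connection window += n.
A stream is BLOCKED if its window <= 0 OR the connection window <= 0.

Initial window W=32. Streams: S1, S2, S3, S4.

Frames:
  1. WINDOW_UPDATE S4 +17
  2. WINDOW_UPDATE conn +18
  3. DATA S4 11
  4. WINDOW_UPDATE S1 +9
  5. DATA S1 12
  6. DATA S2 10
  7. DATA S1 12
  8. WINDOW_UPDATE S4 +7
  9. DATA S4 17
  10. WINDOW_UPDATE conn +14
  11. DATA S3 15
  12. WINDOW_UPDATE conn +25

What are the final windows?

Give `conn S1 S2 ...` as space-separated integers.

Op 1: conn=32 S1=32 S2=32 S3=32 S4=49 blocked=[]
Op 2: conn=50 S1=32 S2=32 S3=32 S4=49 blocked=[]
Op 3: conn=39 S1=32 S2=32 S3=32 S4=38 blocked=[]
Op 4: conn=39 S1=41 S2=32 S3=32 S4=38 blocked=[]
Op 5: conn=27 S1=29 S2=32 S3=32 S4=38 blocked=[]
Op 6: conn=17 S1=29 S2=22 S3=32 S4=38 blocked=[]
Op 7: conn=5 S1=17 S2=22 S3=32 S4=38 blocked=[]
Op 8: conn=5 S1=17 S2=22 S3=32 S4=45 blocked=[]
Op 9: conn=-12 S1=17 S2=22 S3=32 S4=28 blocked=[1, 2, 3, 4]
Op 10: conn=2 S1=17 S2=22 S3=32 S4=28 blocked=[]
Op 11: conn=-13 S1=17 S2=22 S3=17 S4=28 blocked=[1, 2, 3, 4]
Op 12: conn=12 S1=17 S2=22 S3=17 S4=28 blocked=[]

Answer: 12 17 22 17 28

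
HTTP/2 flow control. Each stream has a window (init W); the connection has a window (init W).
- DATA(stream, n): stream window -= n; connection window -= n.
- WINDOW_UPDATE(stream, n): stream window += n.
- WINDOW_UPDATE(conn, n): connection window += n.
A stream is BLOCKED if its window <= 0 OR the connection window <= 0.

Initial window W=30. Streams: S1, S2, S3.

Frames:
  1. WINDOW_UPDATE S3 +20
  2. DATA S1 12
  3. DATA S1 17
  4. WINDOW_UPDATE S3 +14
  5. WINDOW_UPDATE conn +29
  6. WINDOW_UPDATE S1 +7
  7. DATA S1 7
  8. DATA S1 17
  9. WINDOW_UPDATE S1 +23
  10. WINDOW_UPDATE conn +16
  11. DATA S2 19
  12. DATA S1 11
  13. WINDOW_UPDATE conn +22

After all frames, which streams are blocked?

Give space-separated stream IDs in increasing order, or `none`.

Answer: S1

Derivation:
Op 1: conn=30 S1=30 S2=30 S3=50 blocked=[]
Op 2: conn=18 S1=18 S2=30 S3=50 blocked=[]
Op 3: conn=1 S1=1 S2=30 S3=50 blocked=[]
Op 4: conn=1 S1=1 S2=30 S3=64 blocked=[]
Op 5: conn=30 S1=1 S2=30 S3=64 blocked=[]
Op 6: conn=30 S1=8 S2=30 S3=64 blocked=[]
Op 7: conn=23 S1=1 S2=30 S3=64 blocked=[]
Op 8: conn=6 S1=-16 S2=30 S3=64 blocked=[1]
Op 9: conn=6 S1=7 S2=30 S3=64 blocked=[]
Op 10: conn=22 S1=7 S2=30 S3=64 blocked=[]
Op 11: conn=3 S1=7 S2=11 S3=64 blocked=[]
Op 12: conn=-8 S1=-4 S2=11 S3=64 blocked=[1, 2, 3]
Op 13: conn=14 S1=-4 S2=11 S3=64 blocked=[1]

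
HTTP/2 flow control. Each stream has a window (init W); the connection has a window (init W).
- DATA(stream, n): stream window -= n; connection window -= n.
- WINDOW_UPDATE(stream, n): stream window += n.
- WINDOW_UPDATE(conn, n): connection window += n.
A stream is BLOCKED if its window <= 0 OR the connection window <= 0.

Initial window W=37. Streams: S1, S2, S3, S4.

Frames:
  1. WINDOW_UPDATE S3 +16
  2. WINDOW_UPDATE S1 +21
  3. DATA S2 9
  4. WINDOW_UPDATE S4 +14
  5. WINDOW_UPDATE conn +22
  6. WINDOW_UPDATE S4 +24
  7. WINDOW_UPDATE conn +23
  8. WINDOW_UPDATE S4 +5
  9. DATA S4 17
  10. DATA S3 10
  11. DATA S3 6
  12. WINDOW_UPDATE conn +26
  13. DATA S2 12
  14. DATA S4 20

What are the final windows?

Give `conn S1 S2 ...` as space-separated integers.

Answer: 34 58 16 37 43

Derivation:
Op 1: conn=37 S1=37 S2=37 S3=53 S4=37 blocked=[]
Op 2: conn=37 S1=58 S2=37 S3=53 S4=37 blocked=[]
Op 3: conn=28 S1=58 S2=28 S3=53 S4=37 blocked=[]
Op 4: conn=28 S1=58 S2=28 S3=53 S4=51 blocked=[]
Op 5: conn=50 S1=58 S2=28 S3=53 S4=51 blocked=[]
Op 6: conn=50 S1=58 S2=28 S3=53 S4=75 blocked=[]
Op 7: conn=73 S1=58 S2=28 S3=53 S4=75 blocked=[]
Op 8: conn=73 S1=58 S2=28 S3=53 S4=80 blocked=[]
Op 9: conn=56 S1=58 S2=28 S3=53 S4=63 blocked=[]
Op 10: conn=46 S1=58 S2=28 S3=43 S4=63 blocked=[]
Op 11: conn=40 S1=58 S2=28 S3=37 S4=63 blocked=[]
Op 12: conn=66 S1=58 S2=28 S3=37 S4=63 blocked=[]
Op 13: conn=54 S1=58 S2=16 S3=37 S4=63 blocked=[]
Op 14: conn=34 S1=58 S2=16 S3=37 S4=43 blocked=[]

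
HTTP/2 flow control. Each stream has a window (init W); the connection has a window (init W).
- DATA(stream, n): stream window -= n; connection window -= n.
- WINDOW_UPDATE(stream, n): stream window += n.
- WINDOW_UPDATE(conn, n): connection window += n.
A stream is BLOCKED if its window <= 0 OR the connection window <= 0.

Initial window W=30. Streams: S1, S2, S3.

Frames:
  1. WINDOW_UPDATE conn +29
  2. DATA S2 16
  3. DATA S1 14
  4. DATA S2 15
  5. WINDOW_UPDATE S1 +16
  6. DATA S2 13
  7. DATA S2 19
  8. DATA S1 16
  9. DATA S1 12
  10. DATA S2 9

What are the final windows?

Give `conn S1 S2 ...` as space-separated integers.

Answer: -55 4 -42 30

Derivation:
Op 1: conn=59 S1=30 S2=30 S3=30 blocked=[]
Op 2: conn=43 S1=30 S2=14 S3=30 blocked=[]
Op 3: conn=29 S1=16 S2=14 S3=30 blocked=[]
Op 4: conn=14 S1=16 S2=-1 S3=30 blocked=[2]
Op 5: conn=14 S1=32 S2=-1 S3=30 blocked=[2]
Op 6: conn=1 S1=32 S2=-14 S3=30 blocked=[2]
Op 7: conn=-18 S1=32 S2=-33 S3=30 blocked=[1, 2, 3]
Op 8: conn=-34 S1=16 S2=-33 S3=30 blocked=[1, 2, 3]
Op 9: conn=-46 S1=4 S2=-33 S3=30 blocked=[1, 2, 3]
Op 10: conn=-55 S1=4 S2=-42 S3=30 blocked=[1, 2, 3]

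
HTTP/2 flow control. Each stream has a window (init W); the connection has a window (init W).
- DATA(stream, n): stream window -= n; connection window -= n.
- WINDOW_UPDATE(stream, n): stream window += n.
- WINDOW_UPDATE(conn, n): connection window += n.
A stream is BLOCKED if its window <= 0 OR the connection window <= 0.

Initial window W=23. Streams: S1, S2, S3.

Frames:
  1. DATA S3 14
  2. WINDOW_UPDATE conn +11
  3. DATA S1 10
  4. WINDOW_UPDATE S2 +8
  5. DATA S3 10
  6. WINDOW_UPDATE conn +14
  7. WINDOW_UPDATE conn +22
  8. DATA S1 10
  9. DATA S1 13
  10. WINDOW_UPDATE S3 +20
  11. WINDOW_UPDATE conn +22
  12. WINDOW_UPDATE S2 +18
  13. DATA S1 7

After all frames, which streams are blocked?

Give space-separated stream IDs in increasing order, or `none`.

Answer: S1

Derivation:
Op 1: conn=9 S1=23 S2=23 S3=9 blocked=[]
Op 2: conn=20 S1=23 S2=23 S3=9 blocked=[]
Op 3: conn=10 S1=13 S2=23 S3=9 blocked=[]
Op 4: conn=10 S1=13 S2=31 S3=9 blocked=[]
Op 5: conn=0 S1=13 S2=31 S3=-1 blocked=[1, 2, 3]
Op 6: conn=14 S1=13 S2=31 S3=-1 blocked=[3]
Op 7: conn=36 S1=13 S2=31 S3=-1 blocked=[3]
Op 8: conn=26 S1=3 S2=31 S3=-1 blocked=[3]
Op 9: conn=13 S1=-10 S2=31 S3=-1 blocked=[1, 3]
Op 10: conn=13 S1=-10 S2=31 S3=19 blocked=[1]
Op 11: conn=35 S1=-10 S2=31 S3=19 blocked=[1]
Op 12: conn=35 S1=-10 S2=49 S3=19 blocked=[1]
Op 13: conn=28 S1=-17 S2=49 S3=19 blocked=[1]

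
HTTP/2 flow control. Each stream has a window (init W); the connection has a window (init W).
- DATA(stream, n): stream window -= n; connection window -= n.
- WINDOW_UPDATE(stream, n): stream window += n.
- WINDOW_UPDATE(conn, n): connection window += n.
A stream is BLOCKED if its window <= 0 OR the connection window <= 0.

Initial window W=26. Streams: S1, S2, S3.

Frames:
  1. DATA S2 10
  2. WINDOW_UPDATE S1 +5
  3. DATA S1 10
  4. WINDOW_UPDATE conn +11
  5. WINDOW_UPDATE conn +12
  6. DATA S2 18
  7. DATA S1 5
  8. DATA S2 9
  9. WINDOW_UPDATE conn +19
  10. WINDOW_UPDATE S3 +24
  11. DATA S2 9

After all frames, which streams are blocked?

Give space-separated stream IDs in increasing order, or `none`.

Answer: S2

Derivation:
Op 1: conn=16 S1=26 S2=16 S3=26 blocked=[]
Op 2: conn=16 S1=31 S2=16 S3=26 blocked=[]
Op 3: conn=6 S1=21 S2=16 S3=26 blocked=[]
Op 4: conn=17 S1=21 S2=16 S3=26 blocked=[]
Op 5: conn=29 S1=21 S2=16 S3=26 blocked=[]
Op 6: conn=11 S1=21 S2=-2 S3=26 blocked=[2]
Op 7: conn=6 S1=16 S2=-2 S3=26 blocked=[2]
Op 8: conn=-3 S1=16 S2=-11 S3=26 blocked=[1, 2, 3]
Op 9: conn=16 S1=16 S2=-11 S3=26 blocked=[2]
Op 10: conn=16 S1=16 S2=-11 S3=50 blocked=[2]
Op 11: conn=7 S1=16 S2=-20 S3=50 blocked=[2]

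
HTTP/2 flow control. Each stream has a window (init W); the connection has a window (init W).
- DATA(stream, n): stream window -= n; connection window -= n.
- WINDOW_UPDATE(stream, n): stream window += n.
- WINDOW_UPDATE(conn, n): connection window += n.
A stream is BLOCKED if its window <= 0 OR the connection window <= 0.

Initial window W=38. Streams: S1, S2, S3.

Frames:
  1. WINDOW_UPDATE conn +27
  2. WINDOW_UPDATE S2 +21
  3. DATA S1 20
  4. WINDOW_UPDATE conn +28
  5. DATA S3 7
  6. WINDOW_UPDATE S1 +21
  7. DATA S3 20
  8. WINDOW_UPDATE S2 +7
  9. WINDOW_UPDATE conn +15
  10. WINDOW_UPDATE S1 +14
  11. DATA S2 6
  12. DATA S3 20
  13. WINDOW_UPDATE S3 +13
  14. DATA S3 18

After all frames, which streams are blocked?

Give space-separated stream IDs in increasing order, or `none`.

Answer: S3

Derivation:
Op 1: conn=65 S1=38 S2=38 S3=38 blocked=[]
Op 2: conn=65 S1=38 S2=59 S3=38 blocked=[]
Op 3: conn=45 S1=18 S2=59 S3=38 blocked=[]
Op 4: conn=73 S1=18 S2=59 S3=38 blocked=[]
Op 5: conn=66 S1=18 S2=59 S3=31 blocked=[]
Op 6: conn=66 S1=39 S2=59 S3=31 blocked=[]
Op 7: conn=46 S1=39 S2=59 S3=11 blocked=[]
Op 8: conn=46 S1=39 S2=66 S3=11 blocked=[]
Op 9: conn=61 S1=39 S2=66 S3=11 blocked=[]
Op 10: conn=61 S1=53 S2=66 S3=11 blocked=[]
Op 11: conn=55 S1=53 S2=60 S3=11 blocked=[]
Op 12: conn=35 S1=53 S2=60 S3=-9 blocked=[3]
Op 13: conn=35 S1=53 S2=60 S3=4 blocked=[]
Op 14: conn=17 S1=53 S2=60 S3=-14 blocked=[3]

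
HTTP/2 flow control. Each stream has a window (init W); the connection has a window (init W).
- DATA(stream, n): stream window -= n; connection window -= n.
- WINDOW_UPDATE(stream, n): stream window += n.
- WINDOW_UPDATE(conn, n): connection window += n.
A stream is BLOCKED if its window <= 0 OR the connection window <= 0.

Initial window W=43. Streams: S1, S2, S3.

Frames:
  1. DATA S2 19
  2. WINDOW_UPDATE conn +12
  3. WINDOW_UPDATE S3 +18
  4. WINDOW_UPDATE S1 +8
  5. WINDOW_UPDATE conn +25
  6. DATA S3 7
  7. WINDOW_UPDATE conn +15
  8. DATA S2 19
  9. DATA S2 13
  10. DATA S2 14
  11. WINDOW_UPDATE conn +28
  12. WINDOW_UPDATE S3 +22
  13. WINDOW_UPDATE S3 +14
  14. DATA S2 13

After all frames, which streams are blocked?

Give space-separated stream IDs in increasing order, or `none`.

Answer: S2

Derivation:
Op 1: conn=24 S1=43 S2=24 S3=43 blocked=[]
Op 2: conn=36 S1=43 S2=24 S3=43 blocked=[]
Op 3: conn=36 S1=43 S2=24 S3=61 blocked=[]
Op 4: conn=36 S1=51 S2=24 S3=61 blocked=[]
Op 5: conn=61 S1=51 S2=24 S3=61 blocked=[]
Op 6: conn=54 S1=51 S2=24 S3=54 blocked=[]
Op 7: conn=69 S1=51 S2=24 S3=54 blocked=[]
Op 8: conn=50 S1=51 S2=5 S3=54 blocked=[]
Op 9: conn=37 S1=51 S2=-8 S3=54 blocked=[2]
Op 10: conn=23 S1=51 S2=-22 S3=54 blocked=[2]
Op 11: conn=51 S1=51 S2=-22 S3=54 blocked=[2]
Op 12: conn=51 S1=51 S2=-22 S3=76 blocked=[2]
Op 13: conn=51 S1=51 S2=-22 S3=90 blocked=[2]
Op 14: conn=38 S1=51 S2=-35 S3=90 blocked=[2]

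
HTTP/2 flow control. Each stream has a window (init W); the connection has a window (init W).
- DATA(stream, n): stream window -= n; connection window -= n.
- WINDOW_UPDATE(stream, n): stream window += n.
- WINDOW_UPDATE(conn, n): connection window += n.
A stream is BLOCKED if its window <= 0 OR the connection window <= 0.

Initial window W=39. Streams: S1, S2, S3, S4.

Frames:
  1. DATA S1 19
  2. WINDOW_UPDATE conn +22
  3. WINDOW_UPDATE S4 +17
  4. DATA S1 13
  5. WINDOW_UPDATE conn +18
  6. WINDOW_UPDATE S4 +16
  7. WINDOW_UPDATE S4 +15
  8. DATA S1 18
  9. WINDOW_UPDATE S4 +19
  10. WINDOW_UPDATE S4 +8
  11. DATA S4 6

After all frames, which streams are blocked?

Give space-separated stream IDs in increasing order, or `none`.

Op 1: conn=20 S1=20 S2=39 S3=39 S4=39 blocked=[]
Op 2: conn=42 S1=20 S2=39 S3=39 S4=39 blocked=[]
Op 3: conn=42 S1=20 S2=39 S3=39 S4=56 blocked=[]
Op 4: conn=29 S1=7 S2=39 S3=39 S4=56 blocked=[]
Op 5: conn=47 S1=7 S2=39 S3=39 S4=56 blocked=[]
Op 6: conn=47 S1=7 S2=39 S3=39 S4=72 blocked=[]
Op 7: conn=47 S1=7 S2=39 S3=39 S4=87 blocked=[]
Op 8: conn=29 S1=-11 S2=39 S3=39 S4=87 blocked=[1]
Op 9: conn=29 S1=-11 S2=39 S3=39 S4=106 blocked=[1]
Op 10: conn=29 S1=-11 S2=39 S3=39 S4=114 blocked=[1]
Op 11: conn=23 S1=-11 S2=39 S3=39 S4=108 blocked=[1]

Answer: S1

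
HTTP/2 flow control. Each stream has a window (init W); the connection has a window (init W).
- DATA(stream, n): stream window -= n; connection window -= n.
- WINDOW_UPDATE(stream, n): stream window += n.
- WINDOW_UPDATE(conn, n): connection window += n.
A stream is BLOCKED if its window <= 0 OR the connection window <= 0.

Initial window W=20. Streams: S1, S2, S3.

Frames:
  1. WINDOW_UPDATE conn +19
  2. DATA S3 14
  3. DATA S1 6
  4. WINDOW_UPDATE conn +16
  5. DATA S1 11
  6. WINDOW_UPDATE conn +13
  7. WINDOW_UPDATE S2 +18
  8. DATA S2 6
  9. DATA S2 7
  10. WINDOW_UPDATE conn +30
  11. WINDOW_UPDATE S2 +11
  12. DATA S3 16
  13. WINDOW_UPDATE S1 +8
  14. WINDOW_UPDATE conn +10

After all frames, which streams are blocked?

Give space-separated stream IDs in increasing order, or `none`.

Answer: S3

Derivation:
Op 1: conn=39 S1=20 S2=20 S3=20 blocked=[]
Op 2: conn=25 S1=20 S2=20 S3=6 blocked=[]
Op 3: conn=19 S1=14 S2=20 S3=6 blocked=[]
Op 4: conn=35 S1=14 S2=20 S3=6 blocked=[]
Op 5: conn=24 S1=3 S2=20 S3=6 blocked=[]
Op 6: conn=37 S1=3 S2=20 S3=6 blocked=[]
Op 7: conn=37 S1=3 S2=38 S3=6 blocked=[]
Op 8: conn=31 S1=3 S2=32 S3=6 blocked=[]
Op 9: conn=24 S1=3 S2=25 S3=6 blocked=[]
Op 10: conn=54 S1=3 S2=25 S3=6 blocked=[]
Op 11: conn=54 S1=3 S2=36 S3=6 blocked=[]
Op 12: conn=38 S1=3 S2=36 S3=-10 blocked=[3]
Op 13: conn=38 S1=11 S2=36 S3=-10 blocked=[3]
Op 14: conn=48 S1=11 S2=36 S3=-10 blocked=[3]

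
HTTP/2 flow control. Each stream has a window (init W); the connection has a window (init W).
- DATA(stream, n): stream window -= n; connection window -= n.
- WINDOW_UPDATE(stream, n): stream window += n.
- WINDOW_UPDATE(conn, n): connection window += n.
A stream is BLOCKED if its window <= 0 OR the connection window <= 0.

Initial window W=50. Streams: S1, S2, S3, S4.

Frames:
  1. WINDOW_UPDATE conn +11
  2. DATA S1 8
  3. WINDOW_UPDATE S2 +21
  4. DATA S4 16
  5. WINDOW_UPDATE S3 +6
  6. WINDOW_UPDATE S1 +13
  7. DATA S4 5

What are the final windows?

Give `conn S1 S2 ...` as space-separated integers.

Op 1: conn=61 S1=50 S2=50 S3=50 S4=50 blocked=[]
Op 2: conn=53 S1=42 S2=50 S3=50 S4=50 blocked=[]
Op 3: conn=53 S1=42 S2=71 S3=50 S4=50 blocked=[]
Op 4: conn=37 S1=42 S2=71 S3=50 S4=34 blocked=[]
Op 5: conn=37 S1=42 S2=71 S3=56 S4=34 blocked=[]
Op 6: conn=37 S1=55 S2=71 S3=56 S4=34 blocked=[]
Op 7: conn=32 S1=55 S2=71 S3=56 S4=29 blocked=[]

Answer: 32 55 71 56 29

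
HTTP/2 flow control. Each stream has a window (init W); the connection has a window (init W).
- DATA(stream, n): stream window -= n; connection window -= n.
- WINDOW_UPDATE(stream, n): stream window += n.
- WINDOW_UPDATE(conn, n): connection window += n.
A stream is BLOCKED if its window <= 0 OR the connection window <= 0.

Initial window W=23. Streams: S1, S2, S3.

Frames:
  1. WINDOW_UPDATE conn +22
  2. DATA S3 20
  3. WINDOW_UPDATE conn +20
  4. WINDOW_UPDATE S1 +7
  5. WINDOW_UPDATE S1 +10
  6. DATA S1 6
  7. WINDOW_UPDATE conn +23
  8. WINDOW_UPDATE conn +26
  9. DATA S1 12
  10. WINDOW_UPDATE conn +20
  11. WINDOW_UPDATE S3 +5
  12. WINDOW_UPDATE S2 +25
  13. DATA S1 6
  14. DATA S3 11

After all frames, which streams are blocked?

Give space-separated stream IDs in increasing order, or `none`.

Op 1: conn=45 S1=23 S2=23 S3=23 blocked=[]
Op 2: conn=25 S1=23 S2=23 S3=3 blocked=[]
Op 3: conn=45 S1=23 S2=23 S3=3 blocked=[]
Op 4: conn=45 S1=30 S2=23 S3=3 blocked=[]
Op 5: conn=45 S1=40 S2=23 S3=3 blocked=[]
Op 6: conn=39 S1=34 S2=23 S3=3 blocked=[]
Op 7: conn=62 S1=34 S2=23 S3=3 blocked=[]
Op 8: conn=88 S1=34 S2=23 S3=3 blocked=[]
Op 9: conn=76 S1=22 S2=23 S3=3 blocked=[]
Op 10: conn=96 S1=22 S2=23 S3=3 blocked=[]
Op 11: conn=96 S1=22 S2=23 S3=8 blocked=[]
Op 12: conn=96 S1=22 S2=48 S3=8 blocked=[]
Op 13: conn=90 S1=16 S2=48 S3=8 blocked=[]
Op 14: conn=79 S1=16 S2=48 S3=-3 blocked=[3]

Answer: S3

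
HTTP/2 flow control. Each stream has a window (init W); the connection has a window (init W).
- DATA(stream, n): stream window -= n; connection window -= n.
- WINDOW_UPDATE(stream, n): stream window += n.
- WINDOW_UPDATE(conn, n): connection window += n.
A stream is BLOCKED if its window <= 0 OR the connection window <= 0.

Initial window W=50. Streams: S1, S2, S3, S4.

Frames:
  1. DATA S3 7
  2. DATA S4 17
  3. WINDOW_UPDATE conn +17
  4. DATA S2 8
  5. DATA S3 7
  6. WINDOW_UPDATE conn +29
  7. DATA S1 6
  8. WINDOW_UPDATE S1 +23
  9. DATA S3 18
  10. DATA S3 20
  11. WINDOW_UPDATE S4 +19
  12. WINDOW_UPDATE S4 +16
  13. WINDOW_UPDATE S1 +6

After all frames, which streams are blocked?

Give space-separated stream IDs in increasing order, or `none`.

Answer: S3

Derivation:
Op 1: conn=43 S1=50 S2=50 S3=43 S4=50 blocked=[]
Op 2: conn=26 S1=50 S2=50 S3=43 S4=33 blocked=[]
Op 3: conn=43 S1=50 S2=50 S3=43 S4=33 blocked=[]
Op 4: conn=35 S1=50 S2=42 S3=43 S4=33 blocked=[]
Op 5: conn=28 S1=50 S2=42 S3=36 S4=33 blocked=[]
Op 6: conn=57 S1=50 S2=42 S3=36 S4=33 blocked=[]
Op 7: conn=51 S1=44 S2=42 S3=36 S4=33 blocked=[]
Op 8: conn=51 S1=67 S2=42 S3=36 S4=33 blocked=[]
Op 9: conn=33 S1=67 S2=42 S3=18 S4=33 blocked=[]
Op 10: conn=13 S1=67 S2=42 S3=-2 S4=33 blocked=[3]
Op 11: conn=13 S1=67 S2=42 S3=-2 S4=52 blocked=[3]
Op 12: conn=13 S1=67 S2=42 S3=-2 S4=68 blocked=[3]
Op 13: conn=13 S1=73 S2=42 S3=-2 S4=68 blocked=[3]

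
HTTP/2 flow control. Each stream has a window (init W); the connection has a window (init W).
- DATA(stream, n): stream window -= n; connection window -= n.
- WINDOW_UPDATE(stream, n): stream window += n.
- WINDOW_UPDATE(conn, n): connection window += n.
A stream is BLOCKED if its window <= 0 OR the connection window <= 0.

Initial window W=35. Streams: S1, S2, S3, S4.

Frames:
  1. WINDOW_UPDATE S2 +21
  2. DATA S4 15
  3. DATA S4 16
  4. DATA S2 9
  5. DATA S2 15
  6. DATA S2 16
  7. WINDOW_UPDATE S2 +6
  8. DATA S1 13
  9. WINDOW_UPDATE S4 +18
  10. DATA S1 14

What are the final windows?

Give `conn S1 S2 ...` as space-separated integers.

Op 1: conn=35 S1=35 S2=56 S3=35 S4=35 blocked=[]
Op 2: conn=20 S1=35 S2=56 S3=35 S4=20 blocked=[]
Op 3: conn=4 S1=35 S2=56 S3=35 S4=4 blocked=[]
Op 4: conn=-5 S1=35 S2=47 S3=35 S4=4 blocked=[1, 2, 3, 4]
Op 5: conn=-20 S1=35 S2=32 S3=35 S4=4 blocked=[1, 2, 3, 4]
Op 6: conn=-36 S1=35 S2=16 S3=35 S4=4 blocked=[1, 2, 3, 4]
Op 7: conn=-36 S1=35 S2=22 S3=35 S4=4 blocked=[1, 2, 3, 4]
Op 8: conn=-49 S1=22 S2=22 S3=35 S4=4 blocked=[1, 2, 3, 4]
Op 9: conn=-49 S1=22 S2=22 S3=35 S4=22 blocked=[1, 2, 3, 4]
Op 10: conn=-63 S1=8 S2=22 S3=35 S4=22 blocked=[1, 2, 3, 4]

Answer: -63 8 22 35 22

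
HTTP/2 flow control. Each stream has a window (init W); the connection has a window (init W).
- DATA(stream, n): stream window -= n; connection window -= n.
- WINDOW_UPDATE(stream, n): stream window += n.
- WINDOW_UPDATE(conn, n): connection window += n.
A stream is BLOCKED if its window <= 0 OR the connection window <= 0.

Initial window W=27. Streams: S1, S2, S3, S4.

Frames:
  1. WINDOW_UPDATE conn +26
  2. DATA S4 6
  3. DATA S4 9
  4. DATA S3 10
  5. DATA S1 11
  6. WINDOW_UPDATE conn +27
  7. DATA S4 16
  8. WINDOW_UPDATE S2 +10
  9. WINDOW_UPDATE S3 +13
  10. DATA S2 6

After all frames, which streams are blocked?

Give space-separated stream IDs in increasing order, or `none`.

Op 1: conn=53 S1=27 S2=27 S3=27 S4=27 blocked=[]
Op 2: conn=47 S1=27 S2=27 S3=27 S4=21 blocked=[]
Op 3: conn=38 S1=27 S2=27 S3=27 S4=12 blocked=[]
Op 4: conn=28 S1=27 S2=27 S3=17 S4=12 blocked=[]
Op 5: conn=17 S1=16 S2=27 S3=17 S4=12 blocked=[]
Op 6: conn=44 S1=16 S2=27 S3=17 S4=12 blocked=[]
Op 7: conn=28 S1=16 S2=27 S3=17 S4=-4 blocked=[4]
Op 8: conn=28 S1=16 S2=37 S3=17 S4=-4 blocked=[4]
Op 9: conn=28 S1=16 S2=37 S3=30 S4=-4 blocked=[4]
Op 10: conn=22 S1=16 S2=31 S3=30 S4=-4 blocked=[4]

Answer: S4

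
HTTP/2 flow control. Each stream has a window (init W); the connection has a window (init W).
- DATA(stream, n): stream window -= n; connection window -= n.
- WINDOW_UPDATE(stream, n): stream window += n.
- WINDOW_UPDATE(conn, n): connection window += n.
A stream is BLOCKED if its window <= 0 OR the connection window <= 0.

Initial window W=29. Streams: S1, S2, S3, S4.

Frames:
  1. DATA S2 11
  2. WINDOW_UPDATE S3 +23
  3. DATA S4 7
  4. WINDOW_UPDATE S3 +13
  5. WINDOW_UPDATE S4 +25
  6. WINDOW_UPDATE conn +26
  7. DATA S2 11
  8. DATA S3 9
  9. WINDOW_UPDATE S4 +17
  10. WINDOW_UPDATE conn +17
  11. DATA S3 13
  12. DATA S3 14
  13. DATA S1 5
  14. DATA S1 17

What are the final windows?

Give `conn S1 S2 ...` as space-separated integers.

Op 1: conn=18 S1=29 S2=18 S3=29 S4=29 blocked=[]
Op 2: conn=18 S1=29 S2=18 S3=52 S4=29 blocked=[]
Op 3: conn=11 S1=29 S2=18 S3=52 S4=22 blocked=[]
Op 4: conn=11 S1=29 S2=18 S3=65 S4=22 blocked=[]
Op 5: conn=11 S1=29 S2=18 S3=65 S4=47 blocked=[]
Op 6: conn=37 S1=29 S2=18 S3=65 S4=47 blocked=[]
Op 7: conn=26 S1=29 S2=7 S3=65 S4=47 blocked=[]
Op 8: conn=17 S1=29 S2=7 S3=56 S4=47 blocked=[]
Op 9: conn=17 S1=29 S2=7 S3=56 S4=64 blocked=[]
Op 10: conn=34 S1=29 S2=7 S3=56 S4=64 blocked=[]
Op 11: conn=21 S1=29 S2=7 S3=43 S4=64 blocked=[]
Op 12: conn=7 S1=29 S2=7 S3=29 S4=64 blocked=[]
Op 13: conn=2 S1=24 S2=7 S3=29 S4=64 blocked=[]
Op 14: conn=-15 S1=7 S2=7 S3=29 S4=64 blocked=[1, 2, 3, 4]

Answer: -15 7 7 29 64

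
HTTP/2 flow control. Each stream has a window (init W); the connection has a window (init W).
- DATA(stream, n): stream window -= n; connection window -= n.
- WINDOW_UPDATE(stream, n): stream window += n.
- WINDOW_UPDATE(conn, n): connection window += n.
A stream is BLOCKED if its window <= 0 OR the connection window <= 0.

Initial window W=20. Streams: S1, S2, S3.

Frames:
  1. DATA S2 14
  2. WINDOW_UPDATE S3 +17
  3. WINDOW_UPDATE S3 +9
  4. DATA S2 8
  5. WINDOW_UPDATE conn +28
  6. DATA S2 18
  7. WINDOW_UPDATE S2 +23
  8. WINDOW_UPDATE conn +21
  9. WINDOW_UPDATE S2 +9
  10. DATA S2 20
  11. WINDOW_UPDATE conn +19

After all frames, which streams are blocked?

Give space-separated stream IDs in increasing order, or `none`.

Answer: S2

Derivation:
Op 1: conn=6 S1=20 S2=6 S3=20 blocked=[]
Op 2: conn=6 S1=20 S2=6 S3=37 blocked=[]
Op 3: conn=6 S1=20 S2=6 S3=46 blocked=[]
Op 4: conn=-2 S1=20 S2=-2 S3=46 blocked=[1, 2, 3]
Op 5: conn=26 S1=20 S2=-2 S3=46 blocked=[2]
Op 6: conn=8 S1=20 S2=-20 S3=46 blocked=[2]
Op 7: conn=8 S1=20 S2=3 S3=46 blocked=[]
Op 8: conn=29 S1=20 S2=3 S3=46 blocked=[]
Op 9: conn=29 S1=20 S2=12 S3=46 blocked=[]
Op 10: conn=9 S1=20 S2=-8 S3=46 blocked=[2]
Op 11: conn=28 S1=20 S2=-8 S3=46 blocked=[2]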